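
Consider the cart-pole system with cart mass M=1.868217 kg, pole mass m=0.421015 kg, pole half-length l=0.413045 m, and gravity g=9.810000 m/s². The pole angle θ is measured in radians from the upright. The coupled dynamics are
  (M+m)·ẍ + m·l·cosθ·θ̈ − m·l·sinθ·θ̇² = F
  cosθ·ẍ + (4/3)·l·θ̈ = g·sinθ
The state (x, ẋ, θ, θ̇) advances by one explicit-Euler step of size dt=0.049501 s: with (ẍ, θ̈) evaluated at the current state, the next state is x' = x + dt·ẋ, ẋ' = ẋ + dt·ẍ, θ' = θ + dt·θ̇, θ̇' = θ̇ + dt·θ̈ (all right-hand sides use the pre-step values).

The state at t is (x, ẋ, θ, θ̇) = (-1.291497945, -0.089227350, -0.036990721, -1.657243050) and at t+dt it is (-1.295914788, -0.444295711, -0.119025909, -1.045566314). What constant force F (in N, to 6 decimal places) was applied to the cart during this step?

F = -14.255527 N

ẍ = (ẋ'−ẋ)/dt = (-0.444295711−-0.089227350)/0.049501 = -7.172953
θ̈ = (θ̇'−θ̇)/dt = (-1.045566314−-1.657243050)/0.049501 = 12.356856
sinθ=-0.036982, cosθ=0.999316
F = (M+m)·ẍ + m·l·cosθ·θ̈ − m·l·sinθ·θ̇² = -16.420554 + 2.147364 − -0.017663 = -14.255527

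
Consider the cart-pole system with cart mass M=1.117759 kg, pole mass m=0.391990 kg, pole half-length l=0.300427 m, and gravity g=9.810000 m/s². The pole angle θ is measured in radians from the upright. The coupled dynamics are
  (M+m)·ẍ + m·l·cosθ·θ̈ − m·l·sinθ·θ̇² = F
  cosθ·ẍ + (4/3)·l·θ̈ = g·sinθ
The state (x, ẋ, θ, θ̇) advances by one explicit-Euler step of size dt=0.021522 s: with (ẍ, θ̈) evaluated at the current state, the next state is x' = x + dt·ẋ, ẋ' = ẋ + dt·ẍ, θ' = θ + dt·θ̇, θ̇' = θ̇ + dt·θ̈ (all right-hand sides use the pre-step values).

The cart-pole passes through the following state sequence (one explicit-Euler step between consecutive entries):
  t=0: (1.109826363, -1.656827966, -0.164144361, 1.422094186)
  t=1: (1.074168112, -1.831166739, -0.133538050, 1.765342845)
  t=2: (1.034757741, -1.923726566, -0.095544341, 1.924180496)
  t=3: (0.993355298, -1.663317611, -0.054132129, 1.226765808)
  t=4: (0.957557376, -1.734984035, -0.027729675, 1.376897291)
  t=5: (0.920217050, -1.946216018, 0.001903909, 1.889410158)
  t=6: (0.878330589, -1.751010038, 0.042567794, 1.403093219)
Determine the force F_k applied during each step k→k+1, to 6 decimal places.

F_0 = -10.337844 N
F_1 = -5.582733 N
F_2 = 14.510332 N
F_3 = -4.197458 N
F_4 = -12.008247 N
F_5 = 11.031693 N

step 0→1:
  ẍ = (ẋ'−ẋ)/dt = (-1.831166739−-1.656827966)/0.021522 = -8.100491
  θ̈ = (θ̇'−θ̇)/dt = (1.765342845−1.422094186)/0.021522 = 15.948734
  sinθ=-0.163408, cosθ=0.986559
  F = (M+m)·ẍ + m·l·cosθ·θ̈ − m·l·sinθ·θ̇² = -12.229709 + 1.852947 − -0.038917 = -10.337844
step 1→2:
  ẍ = (ẋ'−ẋ)/dt = (-1.923726566−-1.831166739)/0.021522 = -4.300708
  θ̈ = (θ̇'−θ̇)/dt = (1.924180496−1.765342845)/0.021522 = 7.380246
  sinθ=-0.133142, cosθ=0.991097
  F = (M+m)·ẍ + m·l·cosθ·θ̈ − m·l·sinθ·θ̇² = -6.492989 + 0.861392 − -0.048864 = -5.582733
step 2→3:
  ẍ = (ẋ'−ẋ)/dt = (-1.663317611−-1.923726566)/0.021522 = 12.099663
  θ̈ = (θ̇'−θ̇)/dt = (1.226765808−1.924180496)/0.021522 = -32.404734
  sinθ=-0.095399, cosθ=0.995439
  F = (M+m)·ẍ + m·l·cosθ·θ̈ − m·l·sinθ·θ̇² = 18.267455 + -3.798718 − -0.041596 = 14.510332
step 3→4:
  ẍ = (ẋ'−ẋ)/dt = (-1.734984035−-1.663317611)/0.021522 = -3.329915
  θ̈ = (θ̇'−θ̇)/dt = (1.376897291−1.226765808)/0.021522 = 6.975722
  sinθ=-0.054106, cosθ=0.998535
  F = (M+m)·ẍ + m·l·cosθ·θ̈ − m·l·sinθ·θ̇² = -5.027335 + 0.820288 − -0.009589 = -4.197458
step 4→5:
  ẍ = (ẋ'−ẋ)/dt = (-1.946216018−-1.734984035)/0.021522 = -9.814700
  θ̈ = (θ̇'−θ̇)/dt = (1.889410158−1.376897291)/0.021522 = 23.813440
  sinθ=-0.027726, cosθ=0.999616
  F = (M+m)·ẍ + m·l·cosθ·θ̈ − m·l·sinθ·θ̇² = -14.817734 + 2.803297 − -0.006190 = -12.008247
step 5→6:
  ẍ = (ẋ'−ẋ)/dt = (-1.751010038−-1.946216018)/0.021522 = 9.070067
  θ̈ = (θ̇'−θ̇)/dt = (1.403093219−1.889410158)/0.021522 = -22.596271
  sinθ=0.001904, cosθ=0.999998
  F = (M+m)·ẍ + m·l·cosθ·θ̈ − m·l·sinθ·θ̇² = 13.693524 + -2.661031 − 0.000800 = 11.031693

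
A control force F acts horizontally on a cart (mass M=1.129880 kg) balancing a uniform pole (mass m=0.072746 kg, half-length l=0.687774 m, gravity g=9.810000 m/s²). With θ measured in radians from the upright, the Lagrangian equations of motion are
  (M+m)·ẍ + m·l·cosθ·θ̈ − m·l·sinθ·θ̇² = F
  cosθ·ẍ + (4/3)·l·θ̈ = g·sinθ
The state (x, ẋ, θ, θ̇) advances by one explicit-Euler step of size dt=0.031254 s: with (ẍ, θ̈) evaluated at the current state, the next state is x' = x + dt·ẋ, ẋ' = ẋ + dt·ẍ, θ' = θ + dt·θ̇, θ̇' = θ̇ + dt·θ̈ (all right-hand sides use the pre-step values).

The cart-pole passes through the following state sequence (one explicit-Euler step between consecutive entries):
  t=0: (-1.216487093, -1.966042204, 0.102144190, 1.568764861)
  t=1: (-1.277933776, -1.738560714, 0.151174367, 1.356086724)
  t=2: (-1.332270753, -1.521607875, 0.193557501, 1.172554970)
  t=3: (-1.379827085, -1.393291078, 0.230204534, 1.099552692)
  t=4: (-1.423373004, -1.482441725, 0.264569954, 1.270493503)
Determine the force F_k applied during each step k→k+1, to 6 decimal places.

F_0 = 8.402039 N
F_1 = 8.043840 N
F_2 = 4.809601 N
F_3 = -3.177809 N

step 0→1:
  ẍ = (ẋ'−ẋ)/dt = (-1.738560714−-1.966042204)/0.031254 = 7.278476
  θ̈ = (θ̇'−θ̇)/dt = (1.356086724−1.568764861)/0.031254 = -6.804829
  sinθ=0.101967, cosθ=0.994788
  F = (M+m)·ẍ + m·l·cosθ·θ̈ − m·l·sinθ·θ̇² = 8.753285 + -0.338690 − 0.012555 = 8.402039
step 1→2:
  ẍ = (ẋ'−ẋ)/dt = (-1.521607875−-1.738560714)/0.031254 = 6.941602
  θ̈ = (θ̇'−θ̇)/dt = (1.172554970−1.356086724)/0.031254 = -5.872264
  sinθ=0.150599, cosθ=0.988595
  F = (M+m)·ẍ + m·l·cosθ·θ̈ − m·l·sinθ·θ̇² = 8.348151 + -0.290455 − 0.013856 = 8.043840
step 2→3:
  ẍ = (ẋ'−ẋ)/dt = (-1.393291078−-1.521607875)/0.031254 = 4.105612
  θ̈ = (θ̇'−θ̇)/dt = (1.099552692−1.172554970)/0.031254 = -2.335774
  sinθ=0.192351, cosθ=0.981326
  F = (M+m)·ẍ + m·l·cosθ·θ̈ − m·l·sinθ·θ̇² = 4.937516 + -0.114683 − 0.013232 = 4.809601
step 3→4:
  ẍ = (ẋ'−ẋ)/dt = (-1.482441725−-1.393291078)/0.031254 = -2.852456
  θ̈ = (θ̇'−θ̇)/dt = (1.270493503−1.099552692)/0.031254 = 5.469406
  sinθ=0.228177, cosθ=0.973620
  F = (M+m)·ẍ + m·l·cosθ·θ̈ − m·l·sinθ·θ̇² = -3.430437 + 0.266431 − 0.013803 = -3.177809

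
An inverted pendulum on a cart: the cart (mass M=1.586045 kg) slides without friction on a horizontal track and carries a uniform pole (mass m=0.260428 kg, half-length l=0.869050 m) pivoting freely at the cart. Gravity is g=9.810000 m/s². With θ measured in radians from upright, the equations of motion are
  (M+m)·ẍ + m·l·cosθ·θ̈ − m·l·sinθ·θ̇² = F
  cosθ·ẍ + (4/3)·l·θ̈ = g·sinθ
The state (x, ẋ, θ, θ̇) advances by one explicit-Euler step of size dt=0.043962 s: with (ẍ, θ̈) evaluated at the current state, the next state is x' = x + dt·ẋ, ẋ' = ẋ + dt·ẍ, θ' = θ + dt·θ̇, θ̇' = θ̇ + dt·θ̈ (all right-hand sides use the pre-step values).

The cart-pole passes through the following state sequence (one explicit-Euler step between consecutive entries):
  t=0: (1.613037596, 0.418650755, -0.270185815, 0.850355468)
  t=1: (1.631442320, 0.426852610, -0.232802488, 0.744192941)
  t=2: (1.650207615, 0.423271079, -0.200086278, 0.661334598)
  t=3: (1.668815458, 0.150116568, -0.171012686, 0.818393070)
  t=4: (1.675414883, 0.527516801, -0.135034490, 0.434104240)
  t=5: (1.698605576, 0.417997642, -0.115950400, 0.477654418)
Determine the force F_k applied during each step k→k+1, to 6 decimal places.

step 0→1:
  ẍ = (ẋ'−ẋ)/dt = (0.426852610−0.418650755)/0.043962 = 0.186567
  θ̈ = (θ̇'−θ̇)/dt = (0.744192941−0.850355468)/0.043962 = -2.414870
  sinθ=-0.266911, cosθ=0.963721
  F = (M+m)·ẍ + m·l·cosθ·θ̈ − m·l·sinθ·θ̇² = 0.344491 + -0.526717 − -0.043682 = -0.138545
step 1→2:
  ẍ = (ẋ'−ẋ)/dt = (0.423271079−0.426852610)/0.043962 = -0.081469
  θ̈ = (θ̇'−θ̇)/dt = (0.661334598−0.744192941)/0.043962 = -1.884772
  sinθ=-0.230705, cosθ=0.973024
  F = (M+m)·ẍ + m·l·cosθ·θ̈ − m·l·sinθ·θ̇² = -0.150430 + -0.415064 − -0.028918 = -0.536576
step 2→3:
  ẍ = (ẋ'−ẋ)/dt = (0.150116568−0.423271079)/0.043962 = -6.213423
  θ̈ = (θ̇'−θ̇)/dt = (0.818393070−0.661334598)/0.043962 = 3.572596
  sinθ=-0.198754, cosθ=0.980049
  F = (M+m)·ẍ + m·l·cosθ·θ̈ − m·l·sinθ·θ̇² = -11.472918 + 0.792436 − -0.019674 = -10.660808
step 3→4:
  ẍ = (ẋ'−ẋ)/dt = (0.527516801−0.150116568)/0.043962 = 8.584692
  θ̈ = (θ̇'−θ̇)/dt = (0.434104240−0.818393070)/0.043962 = -8.741386
  sinθ=-0.170180, cosθ=0.985413
  F = (M+m)·ẍ + m·l·cosθ·θ̈ − m·l·sinθ·θ̇² = 15.851402 + -1.949535 − -0.025797 = 13.927664
step 4→5:
  ẍ = (ẋ'−ẋ)/dt = (0.417997642−0.527516801)/0.043962 = -2.491223
  θ̈ = (θ̇'−θ̇)/dt = (0.477654418−0.434104240)/0.043962 = 0.990632
  sinθ=-0.134624, cosθ=0.990897
  F = (M+m)·ẍ + m·l·cosθ·θ̈ − m·l·sinθ·θ̇² = -4.599977 + 0.222164 − -0.005742 = -4.372071

F_0 = -0.138545 N
F_1 = -0.536576 N
F_2 = -10.660808 N
F_3 = 13.927664 N
F_4 = -4.372071 N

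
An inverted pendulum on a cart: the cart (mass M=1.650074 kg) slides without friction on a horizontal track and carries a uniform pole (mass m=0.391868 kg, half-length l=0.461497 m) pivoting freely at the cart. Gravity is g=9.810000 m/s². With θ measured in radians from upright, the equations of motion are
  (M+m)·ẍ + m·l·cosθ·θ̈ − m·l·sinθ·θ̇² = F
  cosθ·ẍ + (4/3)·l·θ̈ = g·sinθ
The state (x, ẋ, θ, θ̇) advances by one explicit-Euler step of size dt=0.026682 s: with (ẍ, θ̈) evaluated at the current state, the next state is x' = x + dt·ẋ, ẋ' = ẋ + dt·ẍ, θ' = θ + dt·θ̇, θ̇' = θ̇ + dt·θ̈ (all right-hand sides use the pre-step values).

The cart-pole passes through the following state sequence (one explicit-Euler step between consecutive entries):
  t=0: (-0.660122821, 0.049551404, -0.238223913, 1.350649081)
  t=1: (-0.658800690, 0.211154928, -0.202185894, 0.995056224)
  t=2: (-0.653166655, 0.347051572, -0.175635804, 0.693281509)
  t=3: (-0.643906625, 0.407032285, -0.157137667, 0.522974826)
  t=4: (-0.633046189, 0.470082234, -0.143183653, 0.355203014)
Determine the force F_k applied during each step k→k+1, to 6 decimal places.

step 0→1:
  ẍ = (ẋ'−ẋ)/dt = (0.211154928−0.049551404)/0.026682 = 6.056650
  θ̈ = (θ̇'−θ̇)/dt = (0.995056224−1.350649081)/0.026682 = -13.327069
  sinθ=-0.235977, cosθ=0.971759
  F = (M+m)·ẍ + m·l·cosθ·θ̈ − m·l·sinθ·θ̇² = 12.367327 + -2.342080 − -0.077851 = 10.103098
step 1→2:
  ẍ = (ẋ'−ẋ)/dt = (0.347051572−0.211154928)/0.026682 = 5.093196
  θ̈ = (θ̇'−θ̇)/dt = (0.693281509−0.995056224)/0.026682 = -11.310049
  sinθ=-0.200811, cosθ=0.979630
  F = (M+m)·ẍ + m·l·cosθ·θ̈ − m·l·sinθ·θ̇² = 10.400010 + -2.003712 − -0.035958 = 8.432256
step 2→3:
  ẍ = (ẋ'−ẋ)/dt = (0.407032285−0.347051572)/0.026682 = 2.247984
  θ̈ = (θ̇'−θ̇)/dt = (0.522974826−0.693281509)/0.026682 = -6.382830
  sinθ=-0.174734, cosθ=0.984616
  F = (M+m)·ẍ + m·l·cosθ·θ̈ − m·l·sinθ·θ̇² = 4.590253 + -1.136550 − -0.015188 = 3.468891
step 3→4:
  ẍ = (ẋ'−ẋ)/dt = (0.470082234−0.407032285)/0.026682 = 2.363014
  θ̈ = (θ̇'−θ̇)/dt = (0.355203014−0.522974826)/0.026682 = -6.287827
  sinθ=-0.156492, cosθ=0.987679
  F = (M+m)·ẍ + m·l·cosθ·θ̈ − m·l·sinθ·θ̇² = 4.825138 + -1.123118 − -0.007740 = 3.709761

F_0 = 10.103098 N
F_1 = 8.432256 N
F_2 = 3.468891 N
F_3 = 3.709761 N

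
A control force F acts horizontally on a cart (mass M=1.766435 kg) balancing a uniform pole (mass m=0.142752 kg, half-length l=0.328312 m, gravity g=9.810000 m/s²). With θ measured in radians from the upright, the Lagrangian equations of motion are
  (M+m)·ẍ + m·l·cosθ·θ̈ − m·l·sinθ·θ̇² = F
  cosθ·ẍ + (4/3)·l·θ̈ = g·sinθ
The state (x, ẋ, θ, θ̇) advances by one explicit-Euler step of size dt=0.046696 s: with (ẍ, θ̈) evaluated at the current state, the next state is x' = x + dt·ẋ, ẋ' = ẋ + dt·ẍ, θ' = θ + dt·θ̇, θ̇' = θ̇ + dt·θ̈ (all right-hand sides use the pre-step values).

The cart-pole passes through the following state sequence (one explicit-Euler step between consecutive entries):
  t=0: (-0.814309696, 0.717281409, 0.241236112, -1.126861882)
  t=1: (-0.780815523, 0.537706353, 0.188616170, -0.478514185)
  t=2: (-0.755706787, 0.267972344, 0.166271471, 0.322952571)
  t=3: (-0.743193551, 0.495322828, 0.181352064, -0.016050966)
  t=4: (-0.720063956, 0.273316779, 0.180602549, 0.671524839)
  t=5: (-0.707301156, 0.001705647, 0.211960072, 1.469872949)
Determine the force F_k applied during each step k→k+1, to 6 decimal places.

step 0→1:
  ẍ = (ẋ'−ẋ)/dt = (0.537706353−0.717281409)/0.046696 = -3.845620
  θ̈ = (θ̇'−θ̇)/dt = (-0.478514185−-1.126861882)/0.046696 = 13.884438
  sinθ=0.238903, cosθ=0.971043
  F = (M+m)·ẍ + m·l·cosθ·θ̈ − m·l·sinθ·θ̇² = -7.342007 + 0.631882 − 0.014218 = -6.724343
step 1→2:
  ẍ = (ẋ'−ẋ)/dt = (0.267972344−0.537706353)/0.046696 = -5.776384
  θ̈ = (θ̇'−θ̇)/dt = (0.322952571−-0.478514185)/0.046696 = 17.163499
  sinθ=0.187500, cosθ=0.982265
  F = (M+m)·ẍ + m·l·cosθ·θ̈ − m·l·sinθ·θ̇² = -11.028196 + 0.790139 − 0.002012 = -10.240070
step 2→3:
  ẍ = (ẋ'−ẋ)/dt = (0.495322828−0.267972344)/0.046696 = 4.868736
  θ̈ = (θ̇'−θ̇)/dt = (-0.016050966−0.322952571)/0.046696 = -7.259798
  sinθ=0.165506, cosθ=0.986209
  F = (M+m)·ẍ + m·l·cosθ·θ̈ − m·l·sinθ·θ̇² = 9.295327 + -0.335554 − 0.000809 = 8.958964
step 3→4:
  ẍ = (ẋ'−ẋ)/dt = (0.273316779−0.495322828)/0.046696 = -4.754284
  θ̈ = (θ̇'−θ̇)/dt = (0.671524839−-0.016050966)/0.046696 = 14.724512
  sinθ=0.180360, cosθ=0.983601
  F = (M+m)·ẍ + m·l·cosθ·θ̈ − m·l·sinθ·θ̇² = -9.076817 + 0.678779 − 0.000002 = -8.398040
step 4→5:
  ẍ = (ẋ'−ẋ)/dt = (0.001705647−0.273316779)/0.046696 = -5.816582
  θ̈ = (θ̇'−θ̇)/dt = (1.469872949−0.671524839)/0.046696 = 17.096713
  sinθ=0.179622, cosθ=0.983736
  F = (M+m)·ẍ + m·l·cosθ·θ̈ − m·l·sinθ·θ̇² = -11.104944 + 0.788243 − 0.003796 = -10.320497

F_0 = -6.724343 N
F_1 = -10.240070 N
F_2 = 8.958964 N
F_3 = -8.398040 N
F_4 = -10.320497 N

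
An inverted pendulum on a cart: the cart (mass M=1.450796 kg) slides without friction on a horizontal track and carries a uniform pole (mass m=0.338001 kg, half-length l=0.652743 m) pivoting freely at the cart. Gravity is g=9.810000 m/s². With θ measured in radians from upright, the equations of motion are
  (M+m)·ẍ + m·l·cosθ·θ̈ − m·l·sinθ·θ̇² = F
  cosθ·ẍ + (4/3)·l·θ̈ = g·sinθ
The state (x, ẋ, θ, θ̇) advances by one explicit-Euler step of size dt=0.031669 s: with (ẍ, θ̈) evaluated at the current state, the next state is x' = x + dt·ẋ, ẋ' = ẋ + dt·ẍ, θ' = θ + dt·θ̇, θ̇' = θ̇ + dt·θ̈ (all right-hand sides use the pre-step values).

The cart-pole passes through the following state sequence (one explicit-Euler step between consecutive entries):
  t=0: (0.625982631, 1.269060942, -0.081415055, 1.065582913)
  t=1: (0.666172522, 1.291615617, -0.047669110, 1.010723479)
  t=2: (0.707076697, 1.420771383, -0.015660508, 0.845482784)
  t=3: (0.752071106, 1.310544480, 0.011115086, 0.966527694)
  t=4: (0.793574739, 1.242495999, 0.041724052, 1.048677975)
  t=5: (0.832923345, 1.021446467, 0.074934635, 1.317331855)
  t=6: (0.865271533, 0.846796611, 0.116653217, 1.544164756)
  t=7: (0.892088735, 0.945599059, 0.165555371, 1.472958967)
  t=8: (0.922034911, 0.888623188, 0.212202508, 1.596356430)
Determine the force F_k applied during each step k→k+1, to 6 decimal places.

step 0→1:
  ẍ = (ẋ'−ẋ)/dt = (1.291615617−1.269060942)/0.031669 = 0.712200
  θ̈ = (θ̇'−θ̇)/dt = (1.010723479−1.065582913)/0.031669 = -1.732276
  sinθ=-0.081325, cosθ=0.996688
  F = (M+m)·ẍ + m·l·cosθ·θ̈ − m·l·sinθ·θ̇² = 1.273982 + -0.380922 − -0.020373 = 0.913433
step 1→2:
  ẍ = (ẋ'−ẋ)/dt = (1.420771383−1.291615617)/0.031669 = 4.078303
  θ̈ = (θ̇'−θ̇)/dt = (0.845482784−1.010723479)/0.031669 = -5.217743
  sinθ=-0.047651, cosθ=0.998864
  F = (M+m)·ẍ + m·l·cosθ·θ̈ − m·l·sinθ·θ̇² = 7.295256 + -1.149871 − -0.010740 = 6.156124
step 2→3:
  ẍ = (ẋ'−ẋ)/dt = (1.310544480−1.420771383)/0.031669 = -3.480593
  θ̈ = (θ̇'−θ̇)/dt = (0.966527694−0.845482784)/0.031669 = 3.822189
  sinθ=-0.015660, cosθ=0.999877
  F = (M+m)·ẍ + m·l·cosθ·θ̈ − m·l·sinθ·θ̇² = -6.226075 + 0.843178 − -0.002470 = -5.380427
step 3→4:
  ẍ = (ẋ'−ẋ)/dt = (1.242495999−1.310544480)/0.031669 = -2.148741
  θ̈ = (θ̇'−θ̇)/dt = (1.048677975−0.966527694)/0.031669 = 2.594028
  sinθ=0.011115, cosθ=0.999938
  F = (M+m)·ẍ + m·l·cosθ·θ̈ − m·l·sinθ·θ̇² = -3.843662 + 0.572279 − 0.002291 = -3.273673
step 4→5:
  ẍ = (ẋ'−ẋ)/dt = (1.021446467−1.242495999)/0.031669 = -6.979997
  θ̈ = (θ̇'−θ̇)/dt = (1.317331855−1.048677975)/0.031669 = 8.483182
  sinθ=0.041712, cosθ=0.999130
  F = (M+m)·ẍ + m·l·cosθ·θ̈ − m·l·sinθ·θ̇² = -12.485798 + 1.869997 − 0.010121 = -10.625922
step 5→6:
  ẍ = (ẋ'−ẋ)/dt = (0.846796611−1.021446467)/0.031669 = -5.514852
  θ̈ = (θ̇'−θ̇)/dt = (1.544164756−1.317331855)/0.031669 = 7.162616
  sinθ=0.074865, cosθ=0.997194
  F = (M+m)·ẍ + m·l·cosθ·θ̈ − m·l·sinθ·θ̇² = -9.864951 + 1.575838 − 0.028663 = -8.317777
step 6→7:
  ẍ = (ẋ'−ẋ)/dt = (0.945599059−0.846796611)/0.031669 = 3.119847
  θ̈ = (θ̇'−θ̇)/dt = (1.472958967−1.544164756)/0.031669 = -2.248438
  sinθ=0.116389, cosθ=0.993204
  F = (M+m)·ẍ + m·l·cosθ·θ̈ − m·l·sinθ·θ̇² = 5.580774 + -0.492697 − 0.061229 = 5.026848
step 7→8:
  ẍ = (ẋ'−ẋ)/dt = (0.888623188−0.945599059)/0.031669 = -1.799105
  θ̈ = (θ̇'−θ̇)/dt = (1.596356430−1.472958967)/0.031669 = 3.896475
  sinθ=0.164800, cosθ=0.986327
  F = (M+m)·ẍ + m·l·cosθ·θ̈ − m·l·sinθ·θ̇² = -3.218234 + 0.847916 − 0.078886 = -2.449204

F_0 = 0.913433 N
F_1 = 6.156124 N
F_2 = -5.380427 N
F_3 = -3.273673 N
F_4 = -10.625922 N
F_5 = -8.317777 N
F_6 = 5.026848 N
F_7 = -2.449204 N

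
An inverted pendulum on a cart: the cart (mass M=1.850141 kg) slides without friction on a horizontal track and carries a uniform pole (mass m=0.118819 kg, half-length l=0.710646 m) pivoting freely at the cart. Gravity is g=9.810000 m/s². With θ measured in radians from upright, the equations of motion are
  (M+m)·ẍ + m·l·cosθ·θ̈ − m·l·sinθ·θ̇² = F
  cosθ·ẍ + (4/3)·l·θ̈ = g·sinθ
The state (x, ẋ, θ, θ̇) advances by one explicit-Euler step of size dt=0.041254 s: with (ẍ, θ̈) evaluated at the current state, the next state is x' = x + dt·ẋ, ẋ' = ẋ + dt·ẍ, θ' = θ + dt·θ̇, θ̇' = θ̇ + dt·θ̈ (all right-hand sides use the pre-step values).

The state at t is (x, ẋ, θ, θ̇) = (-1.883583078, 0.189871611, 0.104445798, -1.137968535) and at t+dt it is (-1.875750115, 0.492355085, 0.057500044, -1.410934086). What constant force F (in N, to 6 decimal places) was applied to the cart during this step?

F = 13.869793 N

ẍ = (ẋ'−ẋ)/dt = (0.492355085−0.189871611)/0.041254 = 7.332222
θ̈ = (θ̇'−θ̇)/dt = (-1.410934086−-1.137968535)/0.041254 = -6.616705
sinθ=0.104256, cosθ=0.994550
F = (M+m)·ẍ + m·l·cosθ·θ̈ − m·l·sinθ·θ̇² = 14.436851 + -0.555658 − 0.011400 = 13.869793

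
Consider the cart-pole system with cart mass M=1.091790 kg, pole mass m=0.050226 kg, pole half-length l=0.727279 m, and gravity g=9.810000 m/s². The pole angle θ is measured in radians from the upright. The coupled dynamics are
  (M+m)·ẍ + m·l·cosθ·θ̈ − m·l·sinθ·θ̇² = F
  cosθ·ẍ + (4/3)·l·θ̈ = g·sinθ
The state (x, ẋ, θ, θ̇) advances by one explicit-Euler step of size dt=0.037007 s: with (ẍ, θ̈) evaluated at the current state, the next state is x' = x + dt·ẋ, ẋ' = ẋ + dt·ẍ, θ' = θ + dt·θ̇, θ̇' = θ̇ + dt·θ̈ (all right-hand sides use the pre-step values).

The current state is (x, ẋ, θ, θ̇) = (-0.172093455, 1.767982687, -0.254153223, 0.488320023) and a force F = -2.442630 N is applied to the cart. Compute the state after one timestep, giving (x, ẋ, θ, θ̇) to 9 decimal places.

(-0.106665720, 1.689239262, -0.236081964, 0.472786006)

sinθ=-0.251425923, cosθ=0.967876544
temp = (F + m·l·θ̇²·sinθ)/(M+m) = (-2.442630 + -0.002190023)/1.142016 = -2.140793144
θ̈ = (g·sinθ − cosθ·temp)/(l·(4/3 − m·cos²θ/(M+m))) = -0.419758877
ẍ = temp − m·l·θ̈·cosθ/(M+m) = -2.127798114
Euler: x'=-0.172093455+0.037007·1.767982687=-0.106665720, ẋ'=1.767982687+0.037007·-2.127798114=1.689239262
       θ'=-0.254153223+0.037007·0.488320023=-0.236081964, θ̇'=0.488320023+0.037007·-0.419758877=0.472786006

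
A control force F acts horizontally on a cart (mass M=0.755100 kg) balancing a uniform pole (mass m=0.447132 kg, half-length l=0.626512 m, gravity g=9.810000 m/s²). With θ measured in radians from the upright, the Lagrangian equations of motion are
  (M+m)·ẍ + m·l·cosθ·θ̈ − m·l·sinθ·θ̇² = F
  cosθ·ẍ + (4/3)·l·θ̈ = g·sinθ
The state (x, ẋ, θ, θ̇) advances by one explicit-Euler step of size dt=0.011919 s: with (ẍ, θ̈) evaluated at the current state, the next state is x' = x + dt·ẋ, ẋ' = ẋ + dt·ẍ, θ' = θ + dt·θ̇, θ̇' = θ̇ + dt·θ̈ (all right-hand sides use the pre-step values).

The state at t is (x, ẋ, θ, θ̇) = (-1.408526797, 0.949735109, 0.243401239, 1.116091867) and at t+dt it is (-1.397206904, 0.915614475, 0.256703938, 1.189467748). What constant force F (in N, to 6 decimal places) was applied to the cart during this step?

F = -1.852012 N

ẍ = (ẋ'−ẋ)/dt = (0.915614475−0.949735109)/0.011919 = -2.862709
θ̈ = (θ̇'−θ̇)/dt = (1.189467748−1.116091867)/0.011919 = 6.156211
sinθ=0.241005, cosθ=0.970524
F = (M+m)·ẍ + m·l·cosθ·θ̈ − m·l·sinθ·θ̇² = -3.441641 + 1.673728 − 0.084099 = -1.852012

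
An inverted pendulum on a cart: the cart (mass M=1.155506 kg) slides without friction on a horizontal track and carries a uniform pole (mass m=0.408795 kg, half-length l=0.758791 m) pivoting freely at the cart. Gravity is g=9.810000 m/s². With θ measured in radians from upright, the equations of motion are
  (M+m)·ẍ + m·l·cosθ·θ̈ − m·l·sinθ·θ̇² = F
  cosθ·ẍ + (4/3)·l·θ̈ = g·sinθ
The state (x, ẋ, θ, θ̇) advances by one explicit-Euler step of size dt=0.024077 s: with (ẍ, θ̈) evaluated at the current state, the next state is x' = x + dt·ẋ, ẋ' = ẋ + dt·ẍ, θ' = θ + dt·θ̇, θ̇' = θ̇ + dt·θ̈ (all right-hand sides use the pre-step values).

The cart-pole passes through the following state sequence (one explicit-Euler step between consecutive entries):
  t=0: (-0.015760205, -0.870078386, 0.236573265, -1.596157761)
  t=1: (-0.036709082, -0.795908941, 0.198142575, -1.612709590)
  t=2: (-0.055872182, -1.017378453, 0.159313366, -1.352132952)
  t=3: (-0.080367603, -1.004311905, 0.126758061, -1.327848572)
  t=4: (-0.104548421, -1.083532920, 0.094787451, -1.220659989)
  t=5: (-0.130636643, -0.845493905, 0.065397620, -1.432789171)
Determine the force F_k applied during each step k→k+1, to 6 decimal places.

step 0→1:
  ẍ = (ẋ'−ẋ)/dt = (-0.795908941−-0.870078386)/0.024077 = 3.080510
  θ̈ = (θ̇'−θ̇)/dt = (-1.612709590−-1.596157761)/0.024077 = -0.687454
  sinθ=0.234373, cosθ=0.972147
  F = (M+m)·ẍ + m·l·cosθ·θ̈ − m·l·sinθ·θ̇² = 4.818845 + -0.207302 − 0.185219 = 4.426324
step 1→2:
  ẍ = (ẋ'−ẋ)/dt = (-1.017378453−-0.795908941)/0.024077 = -9.198385
  θ̈ = (θ̇'−θ̇)/dt = (-1.352132952−-1.612709590)/0.024077 = 10.822637
  sinθ=0.196849, cosθ=0.980434
  F = (M+m)·ẍ + m·l·cosθ·θ̈ − m·l·sinθ·θ̇² = -14.389043 + 3.291389 − 0.158808 = -11.256462
step 2→3:
  ẍ = (ẋ'−ẋ)/dt = (-1.004311905−-1.017378453)/0.024077 = 0.542698
  θ̈ = (θ̇'−θ̇)/dt = (-1.327848572−-1.352132952)/0.024077 = 1.008613
  sinθ=0.158640, cosθ=0.987336
  F = (M+m)·ẍ + m·l·cosθ·θ̈ − m·l·sinθ·θ̇² = 0.848944 + 0.308900 − 0.089966 = 1.067877
step 3→4:
  ẍ = (ẋ'−ẋ)/dt = (-1.083532920−-1.004311905)/0.024077 = -3.290319
  θ̈ = (θ̇'−θ̇)/dt = (-1.220659989−-1.327848572)/0.024077 = 4.451908
  sinθ=0.126419, cosθ=0.991977
  F = (M+m)·ẍ + m·l·cosθ·θ̈ − m·l·sinθ·θ̇² = -5.147050 + 1.369858 − 0.069141 = -3.846333
step 4→5:
  ẍ = (ẋ'−ẋ)/dt = (-0.845493905−-1.083532920)/0.024077 = 9.886573
  θ̈ = (θ̇'−θ̇)/dt = (-1.432789171−-1.220659989)/0.024077 = -8.810449
  sinθ=0.094646, cosθ=0.995511
  F = (M+m)·ẍ + m·l·cosθ·θ̈ − m·l·sinθ·θ̇² = 15.465576 + -2.720645 − 0.043744 = 12.701187

F_0 = 4.426324 N
F_1 = -11.256462 N
F_2 = 1.067877 N
F_3 = -3.846333 N
F_4 = 12.701187 N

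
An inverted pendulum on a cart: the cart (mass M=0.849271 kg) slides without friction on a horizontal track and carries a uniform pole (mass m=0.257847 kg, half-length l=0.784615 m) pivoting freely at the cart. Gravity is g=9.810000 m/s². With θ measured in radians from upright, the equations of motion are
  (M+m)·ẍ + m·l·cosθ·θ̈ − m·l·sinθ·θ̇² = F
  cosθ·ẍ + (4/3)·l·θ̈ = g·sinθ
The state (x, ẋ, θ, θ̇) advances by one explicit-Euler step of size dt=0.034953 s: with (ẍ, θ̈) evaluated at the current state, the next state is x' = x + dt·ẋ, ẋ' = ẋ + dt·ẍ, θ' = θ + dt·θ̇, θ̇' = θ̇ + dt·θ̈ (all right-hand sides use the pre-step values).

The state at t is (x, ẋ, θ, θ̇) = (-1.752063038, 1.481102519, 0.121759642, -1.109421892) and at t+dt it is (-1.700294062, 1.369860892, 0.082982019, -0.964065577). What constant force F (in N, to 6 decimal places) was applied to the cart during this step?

F = -2.718660 N

ẍ = (ẋ'−ẋ)/dt = (1.369860892−1.481102519)/0.034953 = -3.182606
θ̈ = (θ̇'−θ̇)/dt = (-0.964065577−-1.109421892)/0.034953 = 4.158622
sinθ=0.121459, cosθ=0.992596
F = (M+m)·ẍ + m·l·cosθ·θ̈ − m·l·sinθ·θ̇² = -3.523520 + 0.835105 − 0.030244 = -2.718660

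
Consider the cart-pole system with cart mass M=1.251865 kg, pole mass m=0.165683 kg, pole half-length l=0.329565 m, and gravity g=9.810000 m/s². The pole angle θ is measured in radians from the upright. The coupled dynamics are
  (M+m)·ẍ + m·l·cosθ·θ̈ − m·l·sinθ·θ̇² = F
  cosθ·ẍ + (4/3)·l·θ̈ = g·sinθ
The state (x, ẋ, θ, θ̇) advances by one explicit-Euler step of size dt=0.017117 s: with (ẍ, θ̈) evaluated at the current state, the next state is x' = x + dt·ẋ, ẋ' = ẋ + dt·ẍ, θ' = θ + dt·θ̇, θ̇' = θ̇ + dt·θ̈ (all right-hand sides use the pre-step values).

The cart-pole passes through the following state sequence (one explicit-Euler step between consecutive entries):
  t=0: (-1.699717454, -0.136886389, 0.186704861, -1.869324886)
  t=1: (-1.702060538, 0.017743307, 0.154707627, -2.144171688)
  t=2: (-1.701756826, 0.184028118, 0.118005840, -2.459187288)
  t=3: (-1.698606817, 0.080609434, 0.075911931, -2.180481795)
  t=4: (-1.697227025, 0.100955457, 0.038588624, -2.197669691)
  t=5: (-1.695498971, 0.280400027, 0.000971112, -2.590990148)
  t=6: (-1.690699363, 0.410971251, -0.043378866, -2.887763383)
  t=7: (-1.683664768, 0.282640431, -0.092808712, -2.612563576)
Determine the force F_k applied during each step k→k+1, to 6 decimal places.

step 0→1:
  ẍ = (ẋ'−ẋ)/dt = (0.017743307−-0.136886389)/0.017117 = 9.033691
  θ̈ = (θ̇'−θ̇)/dt = (-2.144171688−-1.869324886)/0.017117 = -16.056949
  sinθ=0.185622, cosθ=0.982621
  F = (M+m)·ẍ + m·l·cosθ·θ̈ − m·l·sinθ·θ̇² = 12.805691 + -0.861526 − 0.035418 = 11.908748
step 1→2:
  ẍ = (ẋ'−ẋ)/dt = (0.184028118−0.017743307)/0.017117 = 9.714600
  θ̈ = (θ̇'−θ̇)/dt = (-2.459187288−-2.144171688)/0.017117 = -18.403669
  sinθ=0.154091, cosθ=0.988057
  F = (M+m)·ẍ + m·l·cosθ·θ̈ − m·l·sinθ·θ̇² = 13.770912 + -0.992899 − 0.038683 = 12.739330
step 2→3:
  ẍ = (ẋ'−ẋ)/dt = (0.080609434−0.184028118)/0.017117 = -6.041870
  θ̈ = (θ̇'−θ̇)/dt = (-2.180481795−-2.459187288)/0.017117 = 16.282380
  sinθ=0.117732, cosθ=0.993045
  F = (M+m)·ẍ + m·l·cosθ·θ̈ − m·l·sinθ·θ̇² = -8.564640 + 0.882889 − 0.038877 = -7.720629
step 3→4:
  ẍ = (ẋ'−ẋ)/dt = (0.100955457−0.080609434)/0.017117 = 1.188644
  θ̈ = (θ̇'−θ̇)/dt = (-2.197669691−-2.180481795)/0.017117 = -1.004142
  sinθ=0.075839, cosθ=0.997120
  F = (M+m)·ẍ + m·l·cosθ·θ̈ − m·l·sinθ·θ̇² = 1.684960 + -0.054672 − 0.019689 = 1.610600
step 4→5:
  ẍ = (ẋ'−ẋ)/dt = (0.280400027−0.100955457)/0.017117 = 10.483412
  θ̈ = (θ̇'−θ̇)/dt = (-2.590990148−-2.197669691)/0.017117 = -22.978352
  sinθ=0.038579, cosθ=0.999256
  F = (M+m)·ẍ + m·l·cosθ·θ̈ − m·l·sinθ·θ̇² = 14.860740 + -1.253760 − 0.010174 = 13.596806
step 5→6:
  ẍ = (ẋ'−ẋ)/dt = (0.410971251−0.280400027)/0.017117 = 7.628161
  θ̈ = (θ̇'−θ̇)/dt = (-2.887763383−-2.590990148)/0.017117 = -17.337923
  sinθ=0.000971, cosθ=1.000000
  F = (M+m)·ẍ + m·l·cosθ·θ̈ − m·l·sinθ·θ̇² = 10.813284 + -0.946708 − 0.000356 = 9.866220
step 6→7:
  ẍ = (ẋ'−ẋ)/dt = (0.282640431−0.410971251)/0.017117 = -7.497273
  θ̈ = (θ̇'−θ̇)/dt = (-2.612563576−-2.887763383)/0.017117 = 16.077572
  sinθ=-0.043365, cosθ=0.999059
  F = (M+m)·ẍ + m·l·cosθ·θ̈ − m·l·sinθ·θ̇² = -10.627744 + 0.877063 − -0.019746 = -9.730935

F_0 = 11.908748 N
F_1 = 12.739330 N
F_2 = -7.720629 N
F_3 = 1.610600 N
F_4 = 13.596806 N
F_5 = 9.866220 N
F_6 = -9.730935 N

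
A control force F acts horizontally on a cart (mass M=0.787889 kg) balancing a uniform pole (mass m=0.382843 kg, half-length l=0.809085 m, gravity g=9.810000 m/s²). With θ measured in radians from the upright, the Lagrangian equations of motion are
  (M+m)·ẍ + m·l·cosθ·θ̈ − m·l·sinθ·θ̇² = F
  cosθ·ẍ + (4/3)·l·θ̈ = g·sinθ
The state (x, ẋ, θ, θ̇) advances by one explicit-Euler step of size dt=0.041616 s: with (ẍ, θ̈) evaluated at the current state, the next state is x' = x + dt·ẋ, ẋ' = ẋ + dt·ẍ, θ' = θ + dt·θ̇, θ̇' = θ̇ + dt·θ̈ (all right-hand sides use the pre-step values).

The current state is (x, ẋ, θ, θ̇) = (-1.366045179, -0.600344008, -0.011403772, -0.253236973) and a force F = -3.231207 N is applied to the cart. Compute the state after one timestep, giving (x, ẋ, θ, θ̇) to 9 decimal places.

sinθ=-0.011403525, cosθ=0.999934978
temp = (F + m·l·θ̇²·sinθ)/(M+m) = (-3.231207 + -0.000226521)/1.170732 = -2.760182109
θ̈ = (g·sinθ − cosθ·temp)/(l·(4/3 − m·cos²θ/(M+m))) = 3.252300257
ẍ = temp − m·l·θ̈·cosθ/(M+m) = -3.620620471
Euler: x'=-1.366045179+0.041616·-0.600344008=-1.391029095, ẋ'=-0.600344008+0.041616·-3.620620471=-0.751019750
       θ'=-0.011403772+0.041616·-0.253236973=-0.021942482, θ̇'=-0.253236973+0.041616·3.252300257=-0.117889245

(-1.391029095, -0.751019750, -0.021942482, -0.117889245)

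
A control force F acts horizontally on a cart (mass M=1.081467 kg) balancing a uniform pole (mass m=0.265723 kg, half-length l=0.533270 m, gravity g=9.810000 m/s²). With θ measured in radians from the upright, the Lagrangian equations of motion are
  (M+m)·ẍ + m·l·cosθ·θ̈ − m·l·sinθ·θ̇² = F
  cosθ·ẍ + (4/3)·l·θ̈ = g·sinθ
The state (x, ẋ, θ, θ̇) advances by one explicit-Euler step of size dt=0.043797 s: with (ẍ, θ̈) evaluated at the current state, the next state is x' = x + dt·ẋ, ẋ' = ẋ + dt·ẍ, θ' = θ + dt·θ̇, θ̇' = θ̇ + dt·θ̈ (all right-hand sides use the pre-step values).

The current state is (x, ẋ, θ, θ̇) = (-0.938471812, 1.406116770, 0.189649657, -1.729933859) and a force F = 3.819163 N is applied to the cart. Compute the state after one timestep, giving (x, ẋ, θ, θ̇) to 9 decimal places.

sinθ=0.188514845, cosθ=0.982070340
temp = (F + m·l·θ̇²·sinθ)/(M+m) = (3.819163 + 0.079943076)/1.347190 = 2.894251053
θ̈ = (g·sinθ − cosθ·temp)/(l·(4/3 − m·cos²θ/(M+m))) = -1.629032332
ẍ = temp − m·l·θ̈·cosθ/(M+m) = 3.062526110
Euler: x'=-0.938471812+0.043797·1.406116770=-0.876888116, ẋ'=1.406116770+0.043797·3.062526110=1.540246226
       θ'=0.189649657+0.043797·-1.729933859=0.113883744, θ̇'=-1.729933859+0.043797·-1.629032332=-1.801280588

(-0.876888116, 1.540246226, 0.113883744, -1.801280588)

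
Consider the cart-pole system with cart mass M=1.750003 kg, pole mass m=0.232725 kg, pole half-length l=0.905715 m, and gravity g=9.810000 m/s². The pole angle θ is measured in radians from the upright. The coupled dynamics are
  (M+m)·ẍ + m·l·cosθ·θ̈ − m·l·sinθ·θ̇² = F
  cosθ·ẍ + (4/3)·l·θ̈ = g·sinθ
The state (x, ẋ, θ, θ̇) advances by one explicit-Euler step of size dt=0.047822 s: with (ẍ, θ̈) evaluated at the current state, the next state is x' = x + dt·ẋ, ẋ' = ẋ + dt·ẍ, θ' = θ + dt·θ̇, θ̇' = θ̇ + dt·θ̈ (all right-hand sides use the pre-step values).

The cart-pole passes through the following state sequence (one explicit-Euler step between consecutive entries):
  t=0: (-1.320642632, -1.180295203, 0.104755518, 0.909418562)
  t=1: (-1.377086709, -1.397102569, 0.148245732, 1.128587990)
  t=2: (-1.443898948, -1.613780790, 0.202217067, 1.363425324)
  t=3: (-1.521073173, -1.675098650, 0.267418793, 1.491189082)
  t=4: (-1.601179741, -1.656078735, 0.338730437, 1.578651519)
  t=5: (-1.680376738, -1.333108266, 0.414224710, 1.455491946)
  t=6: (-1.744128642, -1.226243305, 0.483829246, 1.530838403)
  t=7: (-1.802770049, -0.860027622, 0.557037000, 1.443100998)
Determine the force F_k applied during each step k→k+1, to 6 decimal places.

F_0 = -8.046462 N
F_1 = -7.999533 N
F_2 = -2.069307 N
F_3 = 1.036526 N
F_4 = 12.703994 N
F_5 = 4.554977 N
F_6 = 14.611410 N

step 0→1:
  ẍ = (ẋ'−ẋ)/dt = (-1.397102569−-1.180295203)/0.047822 = -4.533632
  θ̈ = (θ̇'−θ̇)/dt = (1.128587990−0.909418562)/0.047822 = 4.583025
  sinθ=0.104564, cosθ=0.994518
  F = (M+m)·ẍ + m·l·cosθ·θ̈ − m·l·sinθ·θ̇² = -8.988960 + 0.960726 − 0.018228 = -8.046462
step 1→2:
  ẍ = (ẋ'−ẋ)/dt = (-1.613780790−-1.397102569)/0.047822 = -4.530932
  θ̈ = (θ̇'−θ̇)/dt = (1.363425324−1.128587990)/0.047822 = 4.910655
  sinθ=0.147703, cosθ=0.989032
  F = (M+m)·ẍ + m·l·cosθ·θ̈ − m·l·sinθ·θ̇² = -8.983605 + 1.023727 − 0.039655 = -7.999533
step 2→3:
  ẍ = (ẋ'−ẋ)/dt = (-1.675098650−-1.613780790)/0.047822 = -1.282210
  θ̈ = (θ̇'−θ̇)/dt = (1.491189082−1.363425324)/0.047822 = 2.671652
  sinθ=0.200842, cosθ=0.979624
  F = (M+m)·ẍ + m·l·cosθ·θ̈ − m·l·sinθ·θ̇² = -2.542274 + 0.551663 − 0.078696 = -2.069307
step 3→4:
  ẍ = (ẋ'−ẋ)/dt = (-1.656078735−-1.675098650)/0.047822 = 0.397723
  θ̈ = (θ̇'−θ̇)/dt = (1.578651519−1.491189082)/0.047822 = 1.828916
  sinθ=0.264243, cosθ=0.964456
  F = (M+m)·ẍ + m·l·cosθ·θ̈ − m·l·sinθ·θ̇² = 0.788577 + 0.371801 − 0.123852 = 1.036526
step 4→5:
  ẍ = (ẋ'−ẋ)/dt = (-1.333108266−-1.656078735)/0.047822 = 6.753596
  θ̈ = (θ̇'−θ̇)/dt = (1.455491946−1.578651519)/0.047822 = -2.575375
  sinθ=0.332290, cosθ=0.943177
  F = (M+m)·ẍ + m·l·cosθ·θ̈ − m·l·sinθ·θ̇² = 13.390544 + -0.511998 − 0.174552 = 12.703994
step 5→6:
  ẍ = (ẋ'−ẋ)/dt = (-1.226243305−-1.333108266)/0.047822 = 2.234640
  θ̈ = (θ̇'−θ̇)/dt = (1.530838403−1.455491946)/0.047822 = 1.575561
  sinθ=0.402480, cosθ=0.915429
  F = (M+m)·ẍ + m·l·cosθ·θ̈ − m·l·sinθ·θ̇² = 4.430684 + 0.304014 − 0.179721 = 4.554977
step 6→7:
  ẍ = (ẋ'−ẋ)/dt = (-0.860027622−-1.226243305)/0.047822 = 7.657891
  θ̈ = (θ̇'−θ̇)/dt = (1.443100998−1.530838403)/0.047822 = -1.834666
  sinθ=0.465172, cosθ=0.885220
  F = (M+m)·ẍ + m·l·cosθ·θ̈ − m·l·sinθ·θ̇² = 15.183516 + -0.342328 − 0.229777 = 14.611410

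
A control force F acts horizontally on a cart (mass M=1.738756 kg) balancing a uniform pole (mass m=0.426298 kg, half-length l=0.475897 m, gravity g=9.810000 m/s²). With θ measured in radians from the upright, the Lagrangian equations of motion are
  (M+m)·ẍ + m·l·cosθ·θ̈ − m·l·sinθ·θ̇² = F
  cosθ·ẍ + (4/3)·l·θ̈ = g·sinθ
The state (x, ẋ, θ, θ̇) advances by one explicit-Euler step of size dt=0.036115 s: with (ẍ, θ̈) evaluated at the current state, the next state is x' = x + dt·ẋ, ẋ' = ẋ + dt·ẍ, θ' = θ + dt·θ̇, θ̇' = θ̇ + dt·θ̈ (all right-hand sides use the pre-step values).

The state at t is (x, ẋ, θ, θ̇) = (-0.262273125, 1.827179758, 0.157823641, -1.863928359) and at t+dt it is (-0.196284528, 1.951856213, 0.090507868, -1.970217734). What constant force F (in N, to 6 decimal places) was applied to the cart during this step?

F = 6.773783 N

ẍ = (ẋ'−ẋ)/dt = (1.951856213−1.827179758)/0.036115 = 3.452207
θ̈ = (θ̇'−θ̇)/dt = (-1.970217734−-1.863928359)/0.036115 = -2.943081
sinθ=0.157169, cosθ=0.987572
F = (M+m)·ẍ + m·l·cosθ·θ̈ − m·l·sinθ·θ̇² = 7.474215 + -0.589654 − 0.110778 = 6.773783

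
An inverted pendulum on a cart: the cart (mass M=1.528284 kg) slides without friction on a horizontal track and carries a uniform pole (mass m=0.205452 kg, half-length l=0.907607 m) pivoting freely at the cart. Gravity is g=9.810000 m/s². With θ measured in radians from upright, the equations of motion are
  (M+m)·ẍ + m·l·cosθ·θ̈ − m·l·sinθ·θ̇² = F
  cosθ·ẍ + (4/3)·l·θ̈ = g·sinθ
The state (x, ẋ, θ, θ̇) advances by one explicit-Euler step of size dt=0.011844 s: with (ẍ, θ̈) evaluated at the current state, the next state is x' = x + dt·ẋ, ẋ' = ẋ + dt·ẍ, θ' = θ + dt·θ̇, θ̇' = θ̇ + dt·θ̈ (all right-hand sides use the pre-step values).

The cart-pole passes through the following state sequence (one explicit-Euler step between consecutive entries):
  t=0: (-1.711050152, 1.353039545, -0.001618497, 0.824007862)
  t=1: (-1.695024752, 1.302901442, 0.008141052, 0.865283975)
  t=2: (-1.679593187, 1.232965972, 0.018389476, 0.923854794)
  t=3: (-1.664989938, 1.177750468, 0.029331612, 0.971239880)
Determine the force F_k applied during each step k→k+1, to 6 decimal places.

step 0→1:
  ẍ = (ẋ'−ẋ)/dt = (1.302901442−1.353039545)/0.011844 = -4.233207
  θ̈ = (θ̇'−θ̇)/dt = (0.865283975−0.824007862)/0.011844 = 3.484981
  sinθ=-0.001618, cosθ=0.999999
  F = (M+m)·ẍ + m·l·cosθ·θ̈ − m·l·sinθ·θ̇² = -7.339263 + 0.649842 − -0.000205 = -6.689216
step 1→2:
  ẍ = (ẋ'−ẋ)/dt = (1.232965972−1.302901442)/0.011844 = -5.904717
  θ̈ = (θ̇'−θ̇)/dt = (0.923854794−0.865283975)/0.011844 = 4.945189
  sinθ=0.008141, cosθ=0.999967
  F = (M+m)·ẍ + m·l·cosθ·θ̈ − m·l·sinθ·θ̇² = -10.237221 + 0.922097 − 0.001137 = -9.316260
step 2→3:
  ẍ = (ẋ'−ẋ)/dt = (1.177750468−1.232965972)/0.011844 = -4.661897
  θ̈ = (θ̇'−θ̇)/dt = (0.971239880−0.923854794)/0.011844 = 4.000767
  sinθ=0.018388, cosθ=0.999831
  F = (M+m)·ẍ + m·l·cosθ·θ̈ − m·l·sinθ·θ̇² = -8.082498 + 0.745896 − 0.002927 = -7.339529

F_0 = -6.689216 N
F_1 = -9.316260 N
F_2 = -7.339529 N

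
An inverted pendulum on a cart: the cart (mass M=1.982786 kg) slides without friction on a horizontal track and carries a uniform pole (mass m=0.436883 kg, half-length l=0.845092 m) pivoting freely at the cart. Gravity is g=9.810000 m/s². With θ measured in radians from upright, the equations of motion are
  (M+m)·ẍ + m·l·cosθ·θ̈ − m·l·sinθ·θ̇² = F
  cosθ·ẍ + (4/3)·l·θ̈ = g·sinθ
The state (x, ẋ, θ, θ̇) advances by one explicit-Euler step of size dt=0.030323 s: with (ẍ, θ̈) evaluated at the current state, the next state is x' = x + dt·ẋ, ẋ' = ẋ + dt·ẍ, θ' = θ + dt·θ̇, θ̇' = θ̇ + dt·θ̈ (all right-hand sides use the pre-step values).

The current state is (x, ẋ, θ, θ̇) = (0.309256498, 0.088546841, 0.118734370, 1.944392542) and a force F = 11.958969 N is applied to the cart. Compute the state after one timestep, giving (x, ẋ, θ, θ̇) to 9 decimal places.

(0.311941504, 0.258431585, 0.177694185, 1.825957071)

sinθ=0.118455583, cosθ=0.992959352
temp = (F + m·l·θ̇²·sinθ)/(M+m) = (11.958969 + 0.165345571)/2.419669 = 5.010732696
θ̈ = (g·sinθ − cosθ·temp)/(l·(4/3 − m·cos²θ/(M+m))) = -3.905796619
ẍ = temp − m·l·θ̈·cosθ/(M+m) = 5.602504503
Euler: x'=0.309256498+0.030323·0.088546841=0.311941504, ẋ'=0.088546841+0.030323·5.602504503=0.258431585
       θ'=0.118734370+0.030323·1.944392542=0.177694185, θ̇'=1.944392542+0.030323·-3.905796619=1.825957071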